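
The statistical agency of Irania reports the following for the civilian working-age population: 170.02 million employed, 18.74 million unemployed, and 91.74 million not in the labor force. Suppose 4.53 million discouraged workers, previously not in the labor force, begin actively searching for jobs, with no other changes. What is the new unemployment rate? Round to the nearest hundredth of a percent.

New unemployment rate ≈ 12.04%.

Initially, labor force = 170.02 + 18.74 = 188.76 million, so u = 18.74/188.76 = 9.93%.
After the change, unemployed and labor force both rise by 4.53 → E = 170.02, U = 23.27, labor force = 193.29 million.
New unemployment rate = 23.27 / 193.29 = 12.04%.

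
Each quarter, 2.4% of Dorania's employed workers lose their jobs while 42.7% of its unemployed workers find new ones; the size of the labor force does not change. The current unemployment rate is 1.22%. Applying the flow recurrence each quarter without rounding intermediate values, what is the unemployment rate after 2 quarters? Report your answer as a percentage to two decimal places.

With a fixed labor force, u_{t+1} = u_t + s·(1−u_t) − f·u_t = u_t·(1−s−f) + s.
Here 1−s−f = 0.549 and s = 0.024.
u_1 = 0.012200 × 0.549 + 0.024 = 0.030698.
u_2 = 0.030698 × 0.549 + 0.024 = 0.040853.

Unemployment rate after two quarters ≈ 4.09%.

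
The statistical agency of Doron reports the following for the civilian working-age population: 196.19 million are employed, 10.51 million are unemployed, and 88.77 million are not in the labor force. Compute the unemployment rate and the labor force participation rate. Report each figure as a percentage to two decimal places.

Unemployment rate ≈ 5.08%; labor force participation rate ≈ 69.96%.

Labor force = employed + unemployed = 196.19 + 10.51 = 206.70 million.
Working-age population = 206.70 + 88.77 = 295.47 million.
Unemployment rate = 10.51 / 206.70 = 5.08%.
Labor force participation rate = 206.70 / 295.47 = 69.96%.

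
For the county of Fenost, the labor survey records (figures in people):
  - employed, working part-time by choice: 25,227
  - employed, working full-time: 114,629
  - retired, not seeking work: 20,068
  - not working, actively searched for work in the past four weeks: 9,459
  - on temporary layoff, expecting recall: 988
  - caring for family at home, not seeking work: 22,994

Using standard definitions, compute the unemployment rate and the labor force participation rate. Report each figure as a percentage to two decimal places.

Unemployment rate ≈ 6.95%; labor force participation rate ≈ 77.73%.

Employed = 25,227 + 114,629 = 139,856.
Unemployed = 9,459 + 988 = 10,447 (jobless and actively searching, or on temporary layoff).
Labor force = 139,856 + 10,447 = 150,303.
Not in labor force = 20,068 + 22,994 = 43,062 (those not working and not actively searching are outside the labor force).
Civilian working-age population = 150,303 + 43,062 = 193,365.
Unemployment rate = 10,447 / 150,303 = 6.95%.
Labor force participation rate = 150,303 / 193,365 = 77.73%.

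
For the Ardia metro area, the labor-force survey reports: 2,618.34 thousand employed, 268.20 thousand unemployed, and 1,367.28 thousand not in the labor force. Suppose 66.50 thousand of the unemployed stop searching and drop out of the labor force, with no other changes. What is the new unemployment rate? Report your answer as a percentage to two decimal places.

New unemployment rate ≈ 7.15%.

Initially, labor force = 2,618.34 + 268.20 = 2,886.54 thousand, so u = 268.20/2,886.54 = 9.29%.
After the change, unemployed and labor force both fall by 66.50 → E = 2,618.34, U = 201.70, labor force = 2,820.04 thousand.
New unemployment rate = 201.70 / 2,820.04 = 7.15%.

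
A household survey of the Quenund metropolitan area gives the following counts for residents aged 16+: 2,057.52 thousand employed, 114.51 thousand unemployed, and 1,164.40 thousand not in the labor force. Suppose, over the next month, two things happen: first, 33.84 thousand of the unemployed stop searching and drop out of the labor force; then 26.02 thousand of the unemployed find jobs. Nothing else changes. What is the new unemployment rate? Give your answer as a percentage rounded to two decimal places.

Initially, labor force = 2,057.52 + 114.51 = 2,172.03 thousand, so u = 114.51/2,172.03 = 5.27%.
After the first change, unemployed and labor force both fall by 33.84 → E = 2,057.52, U = 80.67, labor force = 2,138.19 thousand.
After the second change, unemployed falls and employed rises by 26.02; labor force unchanged → E = 2,083.54, U = 54.65, labor force = 2,138.19 thousand.
New unemployment rate = 54.65 / 2,138.19 = 2.56%.

New unemployment rate ≈ 2.56%.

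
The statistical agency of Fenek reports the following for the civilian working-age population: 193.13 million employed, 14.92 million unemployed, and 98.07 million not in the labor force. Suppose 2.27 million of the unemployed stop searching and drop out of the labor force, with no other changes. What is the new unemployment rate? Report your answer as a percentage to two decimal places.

New unemployment rate ≈ 6.15%.

Initially, labor force = 193.13 + 14.92 = 208.05 million, so u = 14.92/208.05 = 7.17%.
After the change, unemployed and labor force both fall by 2.27 → E = 193.13, U = 12.65, labor force = 205.78 million.
New unemployment rate = 12.65 / 205.78 = 6.15%.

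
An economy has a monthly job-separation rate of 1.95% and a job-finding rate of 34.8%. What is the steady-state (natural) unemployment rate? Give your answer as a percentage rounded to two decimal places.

At steady state the flows balance: s·E = f·U, so U/(E+U) = s/(s+f).
u* = 1.95 / (1.95 + 34.8) = 1.95 / 36.75 = 5.31%.

Steady-state unemployment rate ≈ 5.31%.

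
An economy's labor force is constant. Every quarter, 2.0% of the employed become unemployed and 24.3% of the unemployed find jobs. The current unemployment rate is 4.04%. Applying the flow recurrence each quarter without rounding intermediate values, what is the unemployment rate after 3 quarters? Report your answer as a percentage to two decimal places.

With a fixed labor force, u_{t+1} = u_t + s·(1−u_t) − f·u_t = u_t·(1−s−f) + s.
Here 1−s−f = 0.737 and s = 0.020.
u_1 = 0.040400 × 0.737 + 0.020 = 0.049775.
u_2 = 0.049775 × 0.737 + 0.020 = 0.056684.
u_3 = 0.056684 × 0.737 + 0.020 = 0.061776.

Unemployment rate after three quarters ≈ 6.18%.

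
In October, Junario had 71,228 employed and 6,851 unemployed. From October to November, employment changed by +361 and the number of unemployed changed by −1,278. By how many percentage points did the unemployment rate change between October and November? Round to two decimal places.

October: labor force = 71,228 + 6,851 = 78,079; u = 6,851/78,079 = 8.77%.
November: labor force = 71,589 + 5,573 = 77,162; u = 5,573/77,162 = 7.22%.
Change = 7.22% − 8.77% = −1.55 pp.

The unemployment rate changed by −1.55 percentage points.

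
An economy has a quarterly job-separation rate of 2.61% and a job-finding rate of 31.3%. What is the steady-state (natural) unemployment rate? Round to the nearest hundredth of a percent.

Steady-state unemployment rate ≈ 7.70%.

At steady state the flows balance: s·E = f·U, so U/(E+U) = s/(s+f).
u* = 2.61 / (2.61 + 31.3) = 2.61 / 33.91 = 7.70%.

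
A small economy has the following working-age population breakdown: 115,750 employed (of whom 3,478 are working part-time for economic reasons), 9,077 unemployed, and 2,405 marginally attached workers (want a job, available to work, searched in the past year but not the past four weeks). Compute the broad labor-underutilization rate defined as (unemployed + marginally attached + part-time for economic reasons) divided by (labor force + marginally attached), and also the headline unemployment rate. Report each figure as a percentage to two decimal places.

Labor force = 115,750 + 9,077 = 124,827.
Numerator = 9,077 + 2,405 + 3,478 = 14,960.
Denominator = 124,827 + 2,405 = 127,232.
Broad rate = 14,960 / 127,232 = 11.76%.
Headline unemployment rate = 9,077 / 124,827 = 7.27%.

Broad underutilization rate ≈ 11.76%; headline unemployment rate ≈ 7.27%.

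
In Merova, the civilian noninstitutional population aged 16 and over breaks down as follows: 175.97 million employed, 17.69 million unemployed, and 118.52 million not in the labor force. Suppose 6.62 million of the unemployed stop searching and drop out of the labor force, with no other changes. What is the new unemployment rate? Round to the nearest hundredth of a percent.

Initially, labor force = 175.97 + 17.69 = 193.66 million, so u = 17.69/193.66 = 9.13%.
After the change, unemployed and labor force both fall by 6.62 → E = 175.97, U = 11.07, labor force = 187.04 million.
New unemployment rate = 11.07 / 187.04 = 5.92%.

New unemployment rate ≈ 5.92%.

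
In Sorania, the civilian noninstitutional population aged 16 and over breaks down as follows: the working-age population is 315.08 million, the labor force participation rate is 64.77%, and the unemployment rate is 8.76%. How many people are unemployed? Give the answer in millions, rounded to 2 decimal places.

About 17.88 million are unemployed.

Labor force = 0.6477 × 315.08 = 204.08 million.
Unemployed = 0.0876 × 204.08 ≈ 17.88 million.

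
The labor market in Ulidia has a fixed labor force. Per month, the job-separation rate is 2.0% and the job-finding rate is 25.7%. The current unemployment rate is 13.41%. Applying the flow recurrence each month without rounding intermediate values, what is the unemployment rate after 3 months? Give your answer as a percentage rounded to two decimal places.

With a fixed labor force, u_{t+1} = u_t + s·(1−u_t) − f·u_t = u_t·(1−s−f) + s.
Here 1−s−f = 0.723 and s = 0.020.
u_1 = 0.134100 × 0.723 + 0.020 = 0.116954.
u_2 = 0.116954 × 0.723 + 0.020 = 0.104558.
u_3 = 0.104558 × 0.723 + 0.020 = 0.095595.

Unemployment rate after three months ≈ 9.56%.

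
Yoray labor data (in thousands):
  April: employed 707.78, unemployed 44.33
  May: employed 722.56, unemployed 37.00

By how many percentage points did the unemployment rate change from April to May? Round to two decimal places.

The unemployment rate changed by −1.02 percentage points.

April: labor force = 707.78 + 44.33 = 752.11; u = 44.33/752.11 = 5.89%.
May: labor force = 722.56 + 37.00 = 759.56; u = 37.00/759.56 = 4.87%.
Change = 4.87% − 5.89% = −1.02 pp.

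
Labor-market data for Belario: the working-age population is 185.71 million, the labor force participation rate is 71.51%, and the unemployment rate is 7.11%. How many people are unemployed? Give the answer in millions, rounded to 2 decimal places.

About 9.44 million are unemployed.

Labor force = 0.7151 × 185.71 = 132.80 million.
Unemployed = 0.0711 × 132.80 ≈ 9.44 million.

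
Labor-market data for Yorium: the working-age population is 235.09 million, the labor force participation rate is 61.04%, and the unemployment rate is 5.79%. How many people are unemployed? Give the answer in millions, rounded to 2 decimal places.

Labor force = 0.6104 × 235.09 = 143.50 million.
Unemployed = 0.0579 × 143.50 ≈ 8.31 million.

About 8.31 million are unemployed.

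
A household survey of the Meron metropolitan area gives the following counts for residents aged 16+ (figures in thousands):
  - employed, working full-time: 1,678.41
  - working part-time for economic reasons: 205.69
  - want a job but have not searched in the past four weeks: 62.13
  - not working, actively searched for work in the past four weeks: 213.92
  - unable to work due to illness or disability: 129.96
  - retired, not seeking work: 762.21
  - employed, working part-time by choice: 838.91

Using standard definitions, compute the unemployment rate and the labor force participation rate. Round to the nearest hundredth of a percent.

Unemployment rate ≈ 7.28%; labor force participation rate ≈ 75.48%.

Employed = 1,678.41 + 205.69 + 838.91 = 2,723.01 thousand (anyone who worked, including part-time for economic reasons, counts as employed).
Unemployed = 213.92 thousand.
Labor force = 2,723.01 + 213.92 = 2,936.93 thousand.
Not in labor force = 62.13 + 129.96 + 762.21 = 954.30 thousand (those not working and not actively searching are outside the labor force — including those who want a job but have given up searching).
Civilian working-age population = 2,936.93 + 954.30 = 3,891.23 thousand.
Unemployment rate = 213.92 / 2,936.93 = 7.28%.
Labor force participation rate = 2,936.93 / 3,891.23 = 75.48%.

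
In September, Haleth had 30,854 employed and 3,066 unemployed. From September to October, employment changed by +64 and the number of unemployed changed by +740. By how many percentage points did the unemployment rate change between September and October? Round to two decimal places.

The unemployment rate changed by +1.92 percentage points.

September: labor force = 30,854 + 3,066 = 33,920; u = 3,066/33,920 = 9.04%.
October: labor force = 30,918 + 3,806 = 34,724; u = 3,806/34,724 = 10.96%.
Change = 10.96% − 9.04% = +1.92 pp.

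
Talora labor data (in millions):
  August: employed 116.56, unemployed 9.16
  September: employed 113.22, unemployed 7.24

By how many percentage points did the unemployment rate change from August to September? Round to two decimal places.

August: labor force = 116.56 + 9.16 = 125.72; u = 9.16/125.72 = 7.29%.
September: labor force = 113.22 + 7.24 = 120.46; u = 7.24/120.46 = 6.01%.
Change = 6.01% − 7.29% = −1.28 pp.

The unemployment rate changed by −1.28 percentage points.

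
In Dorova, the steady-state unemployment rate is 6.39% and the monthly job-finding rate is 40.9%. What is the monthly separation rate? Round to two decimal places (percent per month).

From u* = s/(s+f): s = u·f/(1−u).
s = 0.0639 × 40.9 / (1 − 0.0639) = 2.6135 / 0.9361 ≈ 2.79% per month.

Separation rate ≈ 2.79% per month.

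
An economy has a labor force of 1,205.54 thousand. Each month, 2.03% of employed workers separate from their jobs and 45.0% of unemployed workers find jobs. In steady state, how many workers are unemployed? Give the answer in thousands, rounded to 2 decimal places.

Steady-state unemployment rate u* = s/(s+f) = 2.03/(2.03+45.0) = 0.043164.
Unemployed = u* × labor force = 0.043164 × 1,205.54 ≈ 52.04 thousand.

About 52.04 thousand are unemployed in steady state.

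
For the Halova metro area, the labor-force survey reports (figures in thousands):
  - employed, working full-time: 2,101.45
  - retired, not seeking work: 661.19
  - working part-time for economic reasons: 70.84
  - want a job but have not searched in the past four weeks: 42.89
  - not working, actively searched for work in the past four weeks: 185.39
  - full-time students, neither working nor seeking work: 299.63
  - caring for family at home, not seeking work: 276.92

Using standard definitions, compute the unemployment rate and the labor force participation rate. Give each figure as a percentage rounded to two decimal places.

Employed = 2,101.45 + 70.84 = 2,172.29 thousand (anyone who worked, including part-time for economic reasons, counts as employed).
Unemployed = 185.39 thousand.
Labor force = 2,172.29 + 185.39 = 2,357.68 thousand.
Not in labor force = 661.19 + 42.89 + 299.63 + 276.92 = 1,280.63 thousand (those not working and not actively searching are outside the labor force — including those who want a job but have given up searching).
Civilian working-age population = 2,357.68 + 1,280.63 = 3,638.31 thousand.
Unemployment rate = 185.39 / 2,357.68 = 7.86%.
Labor force participation rate = 2,357.68 / 3,638.31 = 64.80%.

Unemployment rate ≈ 7.86%; labor force participation rate ≈ 64.80%.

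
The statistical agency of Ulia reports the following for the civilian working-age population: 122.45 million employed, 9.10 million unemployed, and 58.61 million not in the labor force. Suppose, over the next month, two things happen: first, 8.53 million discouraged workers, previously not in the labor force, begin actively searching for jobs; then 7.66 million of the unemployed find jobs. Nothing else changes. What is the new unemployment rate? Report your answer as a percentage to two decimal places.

Initially, labor force = 122.45 + 9.10 = 131.55 million, so u = 9.10/131.55 = 6.92%.
After the first change, unemployed and labor force both rise by 8.53 → E = 122.45, U = 17.63, labor force = 140.08 million.
After the second change, unemployed falls and employed rises by 7.66; labor force unchanged → E = 130.11, U = 9.97, labor force = 140.08 million.
New unemployment rate = 9.97 / 140.08 = 7.12%.

New unemployment rate ≈ 7.12%.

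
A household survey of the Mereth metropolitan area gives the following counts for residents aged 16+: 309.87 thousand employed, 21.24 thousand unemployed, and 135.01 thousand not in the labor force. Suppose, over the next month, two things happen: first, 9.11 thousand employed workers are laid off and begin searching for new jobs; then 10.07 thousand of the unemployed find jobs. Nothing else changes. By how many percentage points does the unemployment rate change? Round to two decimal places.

The unemployment rate changes by −0.29 percentage points.

Initially, labor force = 309.87 + 21.24 = 331.11 thousand, so u = 21.24/331.11 = 6.41%.
After the first change, employed falls and unemployed rises by 9.11; labor force unchanged → E = 300.76, U = 30.35, labor force = 331.11 thousand.
After the second change, unemployed falls and employed rises by 10.07; labor force unchanged → E = 310.83, U = 20.28, labor force = 331.11 thousand.
New unemployment rate = 20.28 / 331.11 = 6.12%.
Change = 6.12% − 6.41% = −0.29 percentage points.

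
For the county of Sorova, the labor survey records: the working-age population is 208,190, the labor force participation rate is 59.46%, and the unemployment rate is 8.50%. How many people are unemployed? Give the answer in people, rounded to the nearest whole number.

Labor force = 0.5946 × 208,190 = 123,790.
Unemployed = 0.0850 × 123,790 ≈ 10,522.

About 10,522 are unemployed.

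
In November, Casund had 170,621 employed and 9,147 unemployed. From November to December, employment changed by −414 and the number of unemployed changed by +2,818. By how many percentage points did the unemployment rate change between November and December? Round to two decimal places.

The unemployment rate changed by +1.48 percentage points.

November: labor force = 170,621 + 9,147 = 179,768; u = 9,147/179,768 = 5.09%.
December: labor force = 170,207 + 11,965 = 182,172; u = 11,965/182,172 = 6.57%.
Change = 6.57% − 5.09% = +1.48 pp.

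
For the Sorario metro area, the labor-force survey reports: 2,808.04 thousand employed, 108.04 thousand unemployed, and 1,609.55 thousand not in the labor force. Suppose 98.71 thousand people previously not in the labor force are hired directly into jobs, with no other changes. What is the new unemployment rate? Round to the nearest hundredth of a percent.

Initially, labor force = 2,808.04 + 108.04 = 2,916.08 thousand, so u = 108.04/2,916.08 = 3.70%.
After the change, employed and labor force both rise by 98.71; unemployed unchanged → E = 2,906.75, U = 108.04, labor force = 3,014.79 thousand.
New unemployment rate = 108.04 / 3,014.79 = 3.58%.

New unemployment rate ≈ 3.58%.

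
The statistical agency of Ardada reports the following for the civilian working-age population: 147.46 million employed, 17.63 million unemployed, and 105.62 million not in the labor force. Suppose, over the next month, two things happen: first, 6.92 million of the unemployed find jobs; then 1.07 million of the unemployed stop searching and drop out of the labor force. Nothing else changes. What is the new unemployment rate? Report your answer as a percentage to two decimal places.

Initially, labor force = 147.46 + 17.63 = 165.09 million, so u = 17.63/165.09 = 10.68%.
After the first change, unemployed falls and employed rises by 6.92; labor force unchanged → E = 154.38, U = 10.71, labor force = 165.09 million.
After the second change, unemployed and labor force both fall by 1.07 → E = 154.38, U = 9.64, labor force = 164.02 million.
New unemployment rate = 9.64 / 164.02 = 5.88%.

New unemployment rate ≈ 5.88%.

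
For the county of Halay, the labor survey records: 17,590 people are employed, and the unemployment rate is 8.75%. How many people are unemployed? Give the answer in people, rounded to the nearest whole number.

About 1,687 are unemployed.

Let U be the number unemployed. The labor force is E + U, and U/(E+U) = 0.0875.
So U = 0.0875 × 17,590 / (1 − 0.0875) = 1539.12 / 0.9125 ≈ 1,687.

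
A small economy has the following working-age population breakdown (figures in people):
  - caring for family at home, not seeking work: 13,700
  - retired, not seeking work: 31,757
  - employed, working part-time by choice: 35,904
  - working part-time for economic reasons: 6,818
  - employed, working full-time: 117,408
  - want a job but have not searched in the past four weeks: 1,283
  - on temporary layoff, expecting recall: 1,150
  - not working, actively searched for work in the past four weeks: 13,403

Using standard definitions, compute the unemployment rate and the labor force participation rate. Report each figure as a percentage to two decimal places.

Unemployment rate ≈ 8.33%; labor force participation rate ≈ 78.89%.

Employed = 35,904 + 6,818 + 117,408 = 160,130 (anyone who worked, including part-time for economic reasons, counts as employed).
Unemployed = 1,150 + 13,403 = 14,553 (jobless and actively searching, or on temporary layoff).
Labor force = 160,130 + 14,553 = 174,683.
Not in labor force = 13,700 + 31,757 + 1,283 = 46,740 (those not working and not actively searching are outside the labor force — including those who want a job but have given up searching).
Civilian working-age population = 174,683 + 46,740 = 221,423.
Unemployment rate = 14,553 / 174,683 = 8.33%.
Labor force participation rate = 174,683 / 221,423 = 78.89%.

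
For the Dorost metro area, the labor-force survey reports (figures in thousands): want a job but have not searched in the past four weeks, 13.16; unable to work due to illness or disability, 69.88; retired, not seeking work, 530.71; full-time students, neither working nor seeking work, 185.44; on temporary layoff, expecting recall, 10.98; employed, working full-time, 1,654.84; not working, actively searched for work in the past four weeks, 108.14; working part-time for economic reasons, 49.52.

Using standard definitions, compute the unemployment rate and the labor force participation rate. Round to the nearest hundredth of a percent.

Employed = 1,654.84 + 49.52 = 1,704.36 thousand (anyone who worked, including part-time for economic reasons, counts as employed).
Unemployed = 10.98 + 108.14 = 119.12 thousand (jobless and actively searching, or on temporary layoff).
Labor force = 1,704.36 + 119.12 = 1,823.48 thousand.
Not in labor force = 13.16 + 69.88 + 530.71 + 185.44 = 799.19 thousand (those not working and not actively searching are outside the labor force — including those who want a job but have given up searching).
Civilian working-age population = 1,823.48 + 799.19 = 2,622.67 thousand.
Unemployment rate = 119.12 / 1,823.48 = 6.53%.
Labor force participation rate = 1,823.48 / 2,622.67 = 69.53%.

Unemployment rate ≈ 6.53%; labor force participation rate ≈ 69.53%.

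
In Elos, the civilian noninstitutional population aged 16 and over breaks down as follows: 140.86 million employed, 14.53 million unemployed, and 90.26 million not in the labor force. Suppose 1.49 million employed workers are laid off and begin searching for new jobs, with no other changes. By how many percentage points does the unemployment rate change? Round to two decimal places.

The unemployment rate changes by +0.96 percentage points.

Initially, labor force = 140.86 + 14.53 = 155.39 million, so u = 14.53/155.39 = 9.35%.
After the change, employed falls and unemployed rises by 1.49; labor force unchanged → E = 139.37, U = 16.02, labor force = 155.39 million.
New unemployment rate = 16.02 / 155.39 = 10.31%.
Change = 10.31% − 9.35% = +0.96 percentage points.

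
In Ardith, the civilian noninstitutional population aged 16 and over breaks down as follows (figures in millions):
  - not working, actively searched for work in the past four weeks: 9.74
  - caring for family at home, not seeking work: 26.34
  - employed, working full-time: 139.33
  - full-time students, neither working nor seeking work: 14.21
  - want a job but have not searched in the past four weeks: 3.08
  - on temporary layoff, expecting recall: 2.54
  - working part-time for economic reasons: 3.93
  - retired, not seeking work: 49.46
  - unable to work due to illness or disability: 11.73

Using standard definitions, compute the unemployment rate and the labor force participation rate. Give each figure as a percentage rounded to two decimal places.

Employed = 139.33 + 3.93 = 143.26 million (anyone who worked, including part-time for economic reasons, counts as employed).
Unemployed = 9.74 + 2.54 = 12.28 million (jobless and actively searching, or on temporary layoff).
Labor force = 143.26 + 12.28 = 155.54 million.
Not in labor force = 26.34 + 14.21 + 3.08 + 49.46 + 11.73 = 104.82 million (those not working and not actively searching are outside the labor force — including those who want a job but have given up searching).
Civilian working-age population = 155.54 + 104.82 = 260.36 million.
Unemployment rate = 12.28 / 155.54 = 7.90%.
Labor force participation rate = 155.54 / 260.36 = 59.74%.

Unemployment rate ≈ 7.90%; labor force participation rate ≈ 59.74%.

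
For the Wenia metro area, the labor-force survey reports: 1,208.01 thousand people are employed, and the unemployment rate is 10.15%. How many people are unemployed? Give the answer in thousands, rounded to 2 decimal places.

Let U be the number unemployed. The labor force is E + U, and U/(E+U) = 0.1015.
So U = 0.1015 × 1,208.01 / (1 − 0.1015) = 122.6130 / 0.8985 ≈ 136.46 thousand.

About 136.46 thousand are unemployed.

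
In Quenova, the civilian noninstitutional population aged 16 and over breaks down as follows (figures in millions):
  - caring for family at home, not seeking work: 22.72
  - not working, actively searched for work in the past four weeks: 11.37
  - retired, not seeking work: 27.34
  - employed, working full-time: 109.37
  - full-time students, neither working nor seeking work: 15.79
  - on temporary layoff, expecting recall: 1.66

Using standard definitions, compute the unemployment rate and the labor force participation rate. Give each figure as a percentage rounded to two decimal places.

Employed = 109.37 million.
Unemployed = 11.37 + 1.66 = 13.03 million (jobless and actively searching, or on temporary layoff).
Labor force = 109.37 + 13.03 = 122.40 million.
Not in labor force = 22.72 + 27.34 + 15.79 = 65.85 million (those not working and not actively searching are outside the labor force).
Civilian working-age population = 122.40 + 65.85 = 188.25 million.
Unemployment rate = 13.03 / 122.40 = 10.65%.
Labor force participation rate = 122.40 / 188.25 = 65.02%.

Unemployment rate ≈ 10.65%; labor force participation rate ≈ 65.02%.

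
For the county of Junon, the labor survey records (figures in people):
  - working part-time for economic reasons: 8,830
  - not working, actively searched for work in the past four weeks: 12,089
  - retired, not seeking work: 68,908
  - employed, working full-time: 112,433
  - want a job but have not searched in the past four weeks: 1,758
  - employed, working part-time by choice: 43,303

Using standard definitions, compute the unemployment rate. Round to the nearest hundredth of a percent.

Employed = 8,830 + 112,433 + 43,303 = 164,566 (anyone who worked, including part-time for economic reasons, counts as employed).
Unemployed = 12,089.
Labor force = 164,566 + 12,089 = 176,655.
Unemployment rate = 12,089 / 176,655 = 6.84%.

Unemployment rate ≈ 6.84%.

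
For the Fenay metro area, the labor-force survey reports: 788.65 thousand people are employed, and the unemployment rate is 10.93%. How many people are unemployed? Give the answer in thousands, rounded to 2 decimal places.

About 96.78 thousand are unemployed.

Let U be the number unemployed. The labor force is E + U, and U/(E+U) = 0.1093.
So U = 0.1093 × 788.65 / (1 − 0.1093) = 86.1994 / 0.8907 ≈ 96.78 thousand.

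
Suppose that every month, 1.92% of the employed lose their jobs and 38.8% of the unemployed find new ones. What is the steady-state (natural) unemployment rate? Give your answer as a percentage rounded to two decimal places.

At steady state the flows balance: s·E = f·U, so U/(E+U) = s/(s+f).
u* = 1.92 / (1.92 + 38.8) = 1.92 / 40.72 = 4.72%.

Steady-state unemployment rate ≈ 4.72%.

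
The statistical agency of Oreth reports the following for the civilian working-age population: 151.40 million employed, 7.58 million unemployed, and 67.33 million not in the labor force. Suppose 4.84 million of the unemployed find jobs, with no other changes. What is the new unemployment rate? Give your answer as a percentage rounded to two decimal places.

New unemployment rate ≈ 1.72%.

Initially, labor force = 151.40 + 7.58 = 158.98 million, so u = 7.58/158.98 = 4.77%.
After the change, unemployed falls and employed rises by 4.84; labor force unchanged → E = 156.24, U = 2.74, labor force = 158.98 million.
New unemployment rate = 2.74 / 158.98 = 1.72%.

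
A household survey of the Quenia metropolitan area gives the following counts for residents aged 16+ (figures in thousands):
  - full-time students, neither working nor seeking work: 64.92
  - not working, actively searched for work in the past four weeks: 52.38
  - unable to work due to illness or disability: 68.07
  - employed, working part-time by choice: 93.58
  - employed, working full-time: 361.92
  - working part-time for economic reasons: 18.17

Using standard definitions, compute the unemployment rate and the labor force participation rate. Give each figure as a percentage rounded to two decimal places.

Employed = 93.58 + 361.92 + 18.17 = 473.67 thousand (anyone who worked, including part-time for economic reasons, counts as employed).
Unemployed = 52.38 thousand.
Labor force = 473.67 + 52.38 = 526.05 thousand.
Not in labor force = 64.92 + 68.07 = 132.99 thousand (those not working and not actively searching are outside the labor force).
Civilian working-age population = 526.05 + 132.99 = 659.04 thousand.
Unemployment rate = 52.38 / 526.05 = 9.96%.
Labor force participation rate = 526.05 / 659.04 = 79.82%.

Unemployment rate ≈ 9.96%; labor force participation rate ≈ 79.82%.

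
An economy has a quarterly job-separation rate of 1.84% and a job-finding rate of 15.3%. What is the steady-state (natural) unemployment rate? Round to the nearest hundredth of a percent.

Steady-state unemployment rate ≈ 10.74%.

At steady state the flows balance: s·E = f·U, so U/(E+U) = s/(s+f).
u* = 1.84 / (1.84 + 15.3) = 1.84 / 17.14 = 10.74%.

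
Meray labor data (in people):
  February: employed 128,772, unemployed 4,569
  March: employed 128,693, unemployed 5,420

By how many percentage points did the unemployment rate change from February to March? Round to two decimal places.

February: labor force = 128,772 + 4,569 = 133,341; u = 4,569/133,341 = 3.43%.
March: labor force = 128,693 + 5,420 = 134,113; u = 5,420/134,113 = 4.04%.
Change = 4.04% − 3.43% = +0.61 pp.

The unemployment rate changed by +0.61 percentage points.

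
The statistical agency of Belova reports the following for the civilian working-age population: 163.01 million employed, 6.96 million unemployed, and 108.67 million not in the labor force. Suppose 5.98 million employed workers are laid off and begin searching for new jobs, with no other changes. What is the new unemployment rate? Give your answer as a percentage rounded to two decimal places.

Initially, labor force = 163.01 + 6.96 = 169.97 million, so u = 6.96/169.97 = 4.09%.
After the change, employed falls and unemployed rises by 5.98; labor force unchanged → E = 157.03, U = 12.94, labor force = 169.97 million.
New unemployment rate = 12.94 / 169.97 = 7.61%.

New unemployment rate ≈ 7.61%.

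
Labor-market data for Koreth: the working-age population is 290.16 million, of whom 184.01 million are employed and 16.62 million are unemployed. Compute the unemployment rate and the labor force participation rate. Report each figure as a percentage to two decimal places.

Labor force = employed + unemployed = 184.01 + 16.62 = 200.63 million.
Unemployment rate = 16.62 / 200.63 = 8.28%.
Labor force participation rate = 200.63 / 290.16 = 69.14%.

Unemployment rate ≈ 8.28%; labor force participation rate ≈ 69.14%.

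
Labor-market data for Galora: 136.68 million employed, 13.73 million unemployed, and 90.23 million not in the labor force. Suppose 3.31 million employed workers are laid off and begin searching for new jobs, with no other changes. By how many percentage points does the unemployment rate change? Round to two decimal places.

Initially, labor force = 136.68 + 13.73 = 150.41 million, so u = 13.73/150.41 = 9.13%.
After the change, employed falls and unemployed rises by 3.31; labor force unchanged → E = 133.37, U = 17.04, labor force = 150.41 million.
New unemployment rate = 17.04 / 150.41 = 11.33%.
Change = 11.33% − 9.13% = +2.20 percentage points.

The unemployment rate changes by +2.20 percentage points.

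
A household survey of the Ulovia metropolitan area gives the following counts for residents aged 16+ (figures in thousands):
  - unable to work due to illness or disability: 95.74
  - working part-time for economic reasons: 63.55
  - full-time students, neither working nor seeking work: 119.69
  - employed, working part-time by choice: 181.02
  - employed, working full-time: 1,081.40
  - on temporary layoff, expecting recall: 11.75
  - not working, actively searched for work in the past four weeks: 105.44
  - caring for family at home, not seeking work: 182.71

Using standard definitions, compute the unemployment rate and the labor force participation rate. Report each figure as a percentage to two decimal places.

Unemployment rate ≈ 8.12%; labor force participation rate ≈ 78.38%.

Employed = 63.55 + 181.02 + 1,081.40 = 1,325.97 thousand (anyone who worked, including part-time for economic reasons, counts as employed).
Unemployed = 11.75 + 105.44 = 117.19 thousand (jobless and actively searching, or on temporary layoff).
Labor force = 1,325.97 + 117.19 = 1,443.16 thousand.
Not in labor force = 95.74 + 119.69 + 182.71 = 398.14 thousand (those not working and not actively searching are outside the labor force).
Civilian working-age population = 1,443.16 + 398.14 = 1,841.30 thousand.
Unemployment rate = 117.19 / 1,443.16 = 8.12%.
Labor force participation rate = 1,443.16 / 1,841.30 = 78.38%.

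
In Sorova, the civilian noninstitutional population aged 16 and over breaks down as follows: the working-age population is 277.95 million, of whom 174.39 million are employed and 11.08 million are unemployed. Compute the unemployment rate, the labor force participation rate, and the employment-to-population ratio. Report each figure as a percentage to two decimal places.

Labor force = employed + unemployed = 174.39 + 11.08 = 185.47 million.
Unemployment rate = 11.08 / 185.47 = 5.97%.
Labor force participation rate = 185.47 / 277.95 = 66.73%.
Employment-population ratio = 174.39 / 277.95 = 62.74%.

Unemployment rate ≈ 5.97%; labor force participation rate ≈ 66.73%; employment-population ratio ≈ 62.74%.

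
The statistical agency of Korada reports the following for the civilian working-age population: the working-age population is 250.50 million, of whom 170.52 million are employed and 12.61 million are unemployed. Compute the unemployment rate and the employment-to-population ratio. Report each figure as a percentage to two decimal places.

Unemployment rate ≈ 6.89%; employment-population ratio ≈ 68.07%.

Labor force = employed + unemployed = 170.52 + 12.61 = 183.13 million.
Unemployment rate = 12.61 / 183.13 = 6.89%.
Employment-population ratio = 170.52 / 250.50 = 68.07%.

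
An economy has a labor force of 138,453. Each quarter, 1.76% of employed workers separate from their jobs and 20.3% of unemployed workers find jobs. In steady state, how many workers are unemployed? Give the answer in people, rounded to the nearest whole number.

About 11,046 are unemployed in steady state.

Steady-state unemployment rate u* = s/(s+f) = 1.76/(1.76+20.3) = 0.079782.
Unemployed = u* × labor force = 0.079782 × 138,453 ≈ 11,046.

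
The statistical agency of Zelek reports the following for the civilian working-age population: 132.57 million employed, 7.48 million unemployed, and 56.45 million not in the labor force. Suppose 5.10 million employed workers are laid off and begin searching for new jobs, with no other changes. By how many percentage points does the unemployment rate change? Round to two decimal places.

Initially, labor force = 132.57 + 7.48 = 140.05 million, so u = 7.48/140.05 = 5.34%.
After the change, employed falls and unemployed rises by 5.10; labor force unchanged → E = 127.47, U = 12.58, labor force = 140.05 million.
New unemployment rate = 12.58 / 140.05 = 8.98%.
Change = 8.98% − 5.34% = +3.64 percentage points.

The unemployment rate changes by +3.64 percentage points.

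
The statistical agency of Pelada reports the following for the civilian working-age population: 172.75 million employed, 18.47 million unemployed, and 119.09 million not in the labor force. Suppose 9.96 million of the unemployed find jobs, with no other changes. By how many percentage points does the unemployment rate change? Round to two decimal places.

Initially, labor force = 172.75 + 18.47 = 191.22 million, so u = 18.47/191.22 = 9.66%.
After the change, unemployed falls and employed rises by 9.96; labor force unchanged → E = 182.71, U = 8.51, labor force = 191.22 million.
New unemployment rate = 8.51 / 191.22 = 4.45%.
Change = 4.45% − 9.66% = −5.21 percentage points.

The unemployment rate changes by −5.21 percentage points.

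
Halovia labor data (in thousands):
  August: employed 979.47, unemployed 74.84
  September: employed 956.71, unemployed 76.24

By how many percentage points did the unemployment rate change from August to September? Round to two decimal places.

August: labor force = 979.47 + 74.84 = 1,054.31; u = 74.84/1,054.31 = 7.10%.
September: labor force = 956.71 + 76.24 = 1,032.95; u = 76.24/1,032.95 = 7.38%.
Change = 7.38% − 7.10% = +0.28 pp.

The unemployment rate changed by +0.28 percentage points.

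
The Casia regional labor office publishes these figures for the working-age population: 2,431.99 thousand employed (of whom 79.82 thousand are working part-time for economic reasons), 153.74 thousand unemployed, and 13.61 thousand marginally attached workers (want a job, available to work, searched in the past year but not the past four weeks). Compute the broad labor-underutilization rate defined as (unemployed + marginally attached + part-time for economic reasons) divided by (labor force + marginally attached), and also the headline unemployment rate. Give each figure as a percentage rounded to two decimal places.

Broad underutilization rate ≈ 9.51%; headline unemployment rate ≈ 5.95%.

Labor force = 2,431.99 + 153.74 = 2,585.73 thousand.
Numerator = 153.74 + 13.61 + 79.82 = 247.17 thousand.
Denominator = 2,585.73 + 13.61 = 2,599.34 thousand.
Broad rate = 247.17 / 2,599.34 = 9.51%.
Headline unemployment rate = 153.74 / 2,585.73 = 5.95%.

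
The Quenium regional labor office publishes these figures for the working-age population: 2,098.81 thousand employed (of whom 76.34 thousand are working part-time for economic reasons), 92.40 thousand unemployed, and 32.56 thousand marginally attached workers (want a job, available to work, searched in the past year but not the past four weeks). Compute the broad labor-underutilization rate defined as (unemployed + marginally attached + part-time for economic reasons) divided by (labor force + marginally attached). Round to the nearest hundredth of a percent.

Broad underutilization rate ≈ 9.05%.

Labor force = 2,098.81 + 92.40 = 2,191.21 thousand.
Numerator = 92.40 + 32.56 + 76.34 = 201.30 thousand.
Denominator = 2,191.21 + 32.56 = 2,223.77 thousand.
Broad rate = 201.30 / 2,223.77 = 9.05%.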